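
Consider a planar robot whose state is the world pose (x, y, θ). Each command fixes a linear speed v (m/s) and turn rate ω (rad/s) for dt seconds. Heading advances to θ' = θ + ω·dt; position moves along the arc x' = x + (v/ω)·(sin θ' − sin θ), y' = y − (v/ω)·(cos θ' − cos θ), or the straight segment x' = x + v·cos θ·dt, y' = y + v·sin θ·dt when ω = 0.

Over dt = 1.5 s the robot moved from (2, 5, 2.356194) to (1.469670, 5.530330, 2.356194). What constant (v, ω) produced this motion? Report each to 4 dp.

Δθ = 2.356194 − 2.356194 = 0.000000
ω = Δθ/dt = 0.000000/1.5 = 0.0000
ω = 0 → v = (Δx·cos θ + Δy·sin θ)/dt = 0.5000

v = 0.5000, ω = 0.0000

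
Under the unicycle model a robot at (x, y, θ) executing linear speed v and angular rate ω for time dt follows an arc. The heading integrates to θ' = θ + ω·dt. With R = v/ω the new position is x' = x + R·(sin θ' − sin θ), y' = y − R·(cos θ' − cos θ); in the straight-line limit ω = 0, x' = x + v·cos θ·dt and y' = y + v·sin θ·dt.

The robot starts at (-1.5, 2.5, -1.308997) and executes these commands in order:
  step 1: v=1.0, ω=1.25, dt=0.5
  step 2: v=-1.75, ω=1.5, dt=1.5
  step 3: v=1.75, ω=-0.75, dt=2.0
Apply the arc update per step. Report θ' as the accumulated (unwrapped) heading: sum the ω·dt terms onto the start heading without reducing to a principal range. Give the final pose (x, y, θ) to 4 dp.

step 1: θ'=-0.6840 (R=0.8000) → pose (-1.2328, 2.0870, -0.6840)
step 2: θ'=1.5660 (R=-1.1667) → pose (-3.1366, 1.1884, 1.5660)
step 3: θ'=0.0660 (R=-2.3333) → pose (-0.9572, 3.5054, 0.0660)

(-0.9572, 3.5054, 0.0660)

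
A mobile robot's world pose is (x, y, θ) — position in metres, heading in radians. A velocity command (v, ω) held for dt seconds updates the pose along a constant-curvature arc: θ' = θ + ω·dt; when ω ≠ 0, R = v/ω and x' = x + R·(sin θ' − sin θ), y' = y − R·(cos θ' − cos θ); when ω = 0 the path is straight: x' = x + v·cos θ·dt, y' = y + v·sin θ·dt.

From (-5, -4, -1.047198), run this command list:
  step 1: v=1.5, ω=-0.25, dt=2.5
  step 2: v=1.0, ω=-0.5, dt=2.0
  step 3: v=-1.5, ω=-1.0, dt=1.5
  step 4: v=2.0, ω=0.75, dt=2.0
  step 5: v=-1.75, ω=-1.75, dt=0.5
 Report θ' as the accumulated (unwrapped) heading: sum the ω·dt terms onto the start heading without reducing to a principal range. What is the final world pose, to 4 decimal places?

(-5.9934, -8.7211, -3.5472)

step 1: θ'=-1.6722 (R=-6.0000) → pose (-4.2270, -7.6074, -1.6722)
step 2: θ'=-2.6722 (R=-2.0000) → pose (-5.3120, -9.1886, -2.6722)
step 3: θ'=-4.1722 (R=1.5000) → pose (-3.3471, -9.7549, -4.1722)
step 4: θ'=-2.6722 (R=2.6667) → pose (-6.8403, -8.7481, -2.6722)
step 5: θ'=-3.5472 (R=1.0000) → pose (-5.9934, -8.7211, -3.5472)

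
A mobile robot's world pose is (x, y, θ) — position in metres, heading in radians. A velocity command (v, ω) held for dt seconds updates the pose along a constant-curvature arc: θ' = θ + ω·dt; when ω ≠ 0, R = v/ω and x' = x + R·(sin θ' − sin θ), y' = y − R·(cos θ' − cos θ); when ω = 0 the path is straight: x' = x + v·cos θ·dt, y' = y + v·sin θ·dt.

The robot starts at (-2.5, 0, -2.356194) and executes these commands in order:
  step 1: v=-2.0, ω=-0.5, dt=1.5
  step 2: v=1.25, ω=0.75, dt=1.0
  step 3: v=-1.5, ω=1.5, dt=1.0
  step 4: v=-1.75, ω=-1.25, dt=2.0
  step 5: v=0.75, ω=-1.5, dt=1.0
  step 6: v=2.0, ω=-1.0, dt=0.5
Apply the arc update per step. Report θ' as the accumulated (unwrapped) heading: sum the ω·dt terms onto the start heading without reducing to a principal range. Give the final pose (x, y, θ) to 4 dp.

(0.4626, 5.8038, -5.3562)

step 1: θ'=-3.1062 (R=4.0000) → pose (0.1869, 1.1691, -3.1062)
step 2: θ'=-2.3562 (R=1.6667) → pose (-0.9327, 0.6820, -2.3562)
step 3: θ'=-0.8562 (R=-1.0000) → pose (-0.8844, 2.0444, -0.8562)
step 4: θ'=-3.3562 (R=1.4000) → pose (0.4712, 4.3297, -3.3562)
step 5: θ'=-4.8562 (R=-0.5000) → pose (0.0829, 4.8899, -4.8562)
step 6: θ'=-5.3562 (R=-2.0000) → pose (0.4626, 5.8038, -5.3562)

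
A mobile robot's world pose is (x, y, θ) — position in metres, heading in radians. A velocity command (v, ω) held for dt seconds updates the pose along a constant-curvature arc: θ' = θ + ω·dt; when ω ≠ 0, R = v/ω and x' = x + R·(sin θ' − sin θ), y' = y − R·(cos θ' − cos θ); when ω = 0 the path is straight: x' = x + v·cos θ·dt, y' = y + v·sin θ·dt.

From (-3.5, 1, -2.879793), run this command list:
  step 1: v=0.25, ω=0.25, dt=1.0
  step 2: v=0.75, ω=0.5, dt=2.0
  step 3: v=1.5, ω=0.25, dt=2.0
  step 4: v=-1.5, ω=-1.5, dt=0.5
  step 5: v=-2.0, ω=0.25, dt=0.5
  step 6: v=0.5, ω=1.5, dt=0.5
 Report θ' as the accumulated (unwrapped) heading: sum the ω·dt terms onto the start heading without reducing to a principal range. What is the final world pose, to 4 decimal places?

step 1: θ'=-2.6298 (R=1.0000) → pose (-3.7309, 0.9059, -2.6298)
step 2: θ'=-1.6298 (R=1.5000) → pose (-4.4937, -0.3134, -1.6298)
step 3: θ'=-1.1298 (R=6.0000) → pose (-3.9301, -3.2283, -1.1298)
step 4: θ'=-1.8798 (R=1.0000) → pose (-3.9784, -2.4973, -1.8798)
step 5: θ'=-1.7548 (R=-8.0000) → pose (-3.7345, -1.5282, -1.7548)
step 6: θ'=-1.0048 (R=0.3333) → pose (-3.6882, -1.7679, -1.0048)

(-3.6882, -1.7679, -1.0048)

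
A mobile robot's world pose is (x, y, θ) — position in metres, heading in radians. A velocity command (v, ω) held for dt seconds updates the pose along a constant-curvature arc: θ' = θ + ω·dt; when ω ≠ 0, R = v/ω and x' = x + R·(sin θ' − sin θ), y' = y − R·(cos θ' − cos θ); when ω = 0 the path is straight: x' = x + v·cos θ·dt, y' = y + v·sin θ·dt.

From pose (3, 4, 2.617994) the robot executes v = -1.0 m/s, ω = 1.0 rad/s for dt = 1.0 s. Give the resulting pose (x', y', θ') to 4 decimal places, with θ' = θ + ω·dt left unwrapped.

θ' = 2.6180 + 1.0·1.0 = 3.6180
R = v/ω = -1.0/1.0 = -1.0000
x' = 3 + -1.0000·(sin 3.6180 − sin 2.6180) = 3.9586
y' = 4 − -1.0000·(cos 3.6180 − cos 2.6180) = 3.9774

(3.9586, 3.9774, 3.6180)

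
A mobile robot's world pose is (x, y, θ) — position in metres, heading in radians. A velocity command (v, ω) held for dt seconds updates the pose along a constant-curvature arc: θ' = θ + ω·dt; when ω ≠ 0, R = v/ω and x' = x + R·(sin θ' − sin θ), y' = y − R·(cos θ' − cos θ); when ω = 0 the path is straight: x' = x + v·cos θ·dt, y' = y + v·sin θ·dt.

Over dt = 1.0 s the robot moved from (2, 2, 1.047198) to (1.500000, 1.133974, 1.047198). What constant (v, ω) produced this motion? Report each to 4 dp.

Δθ = 1.047198 − 1.047198 = 0.000000
ω = Δθ/dt = 0.000000/1.0 = 0.0000
ω = 0 → v = (Δx·cos θ + Δy·sin θ)/dt = -1.0000

v = -1.0000, ω = 0.0000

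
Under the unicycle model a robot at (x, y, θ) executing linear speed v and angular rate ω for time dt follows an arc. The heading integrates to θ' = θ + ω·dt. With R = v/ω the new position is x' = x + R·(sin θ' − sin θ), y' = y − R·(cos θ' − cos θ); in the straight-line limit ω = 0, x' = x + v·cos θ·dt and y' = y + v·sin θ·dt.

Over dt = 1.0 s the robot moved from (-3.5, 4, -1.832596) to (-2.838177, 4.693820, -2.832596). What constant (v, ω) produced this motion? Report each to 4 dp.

Δθ = -2.832596 − -1.832596 = -1.000000
ω = Δθ/dt = -1.000000/1.0 = -1.0000
R = −Δy/(cos θ' − cos θ) = 1.0000
v = R·ω = 1.0000·-1.0000 = -1.0000

v = -1.0000, ω = -1.0000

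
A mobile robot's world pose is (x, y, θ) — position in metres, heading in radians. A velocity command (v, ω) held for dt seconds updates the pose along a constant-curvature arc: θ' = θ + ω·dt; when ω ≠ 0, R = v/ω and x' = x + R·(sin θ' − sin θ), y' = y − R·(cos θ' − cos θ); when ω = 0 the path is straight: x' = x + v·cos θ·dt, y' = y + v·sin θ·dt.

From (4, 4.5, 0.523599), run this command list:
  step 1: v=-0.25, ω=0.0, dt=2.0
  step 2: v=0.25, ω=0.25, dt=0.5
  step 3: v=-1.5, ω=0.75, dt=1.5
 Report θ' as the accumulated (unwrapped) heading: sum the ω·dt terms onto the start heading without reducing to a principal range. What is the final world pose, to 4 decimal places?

step 1: θ'=0.5236 (straight) → pose (3.5670, 4.2500, 0.5236)
step 2: θ'=0.6486 (R=1.0000) → pose (3.6711, 4.3191, 0.6486)
step 3: θ'=1.7736 (R=-2.0000) → pose (2.9202, 2.3224, 1.7736)

(2.9202, 2.3224, 1.7736)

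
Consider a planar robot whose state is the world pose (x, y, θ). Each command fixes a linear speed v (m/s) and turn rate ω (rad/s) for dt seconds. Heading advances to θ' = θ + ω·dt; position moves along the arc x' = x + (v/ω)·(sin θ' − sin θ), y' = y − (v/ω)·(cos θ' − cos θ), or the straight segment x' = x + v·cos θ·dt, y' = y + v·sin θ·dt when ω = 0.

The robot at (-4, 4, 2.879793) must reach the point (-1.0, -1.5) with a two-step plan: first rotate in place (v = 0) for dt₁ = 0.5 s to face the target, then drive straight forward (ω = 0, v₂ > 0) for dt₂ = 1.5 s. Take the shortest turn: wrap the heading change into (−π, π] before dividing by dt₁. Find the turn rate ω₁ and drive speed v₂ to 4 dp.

ω₁ = 4.6639, v₂ = 4.1767

heading to target = atan2(-1.5−4, -1−-4) = -1.0714
Δθ = wrap(-1.0714 − 2.8798) = 2.3319; ω₁ = Δθ/dt₁ = 4.6639
distance = √((-1−-4)² + (-1.5−4)²) = 6.2650; v₂ = distance/dt₂ = 4.1767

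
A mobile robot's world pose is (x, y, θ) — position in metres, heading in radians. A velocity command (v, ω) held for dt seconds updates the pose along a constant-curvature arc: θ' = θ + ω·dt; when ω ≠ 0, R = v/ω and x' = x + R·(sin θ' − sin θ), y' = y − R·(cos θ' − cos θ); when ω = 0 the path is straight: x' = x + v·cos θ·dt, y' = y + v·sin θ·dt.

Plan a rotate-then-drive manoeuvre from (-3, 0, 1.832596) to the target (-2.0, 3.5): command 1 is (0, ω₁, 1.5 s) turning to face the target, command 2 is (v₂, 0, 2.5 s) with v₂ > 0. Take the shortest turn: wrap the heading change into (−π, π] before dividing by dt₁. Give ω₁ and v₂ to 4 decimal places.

heading to target = atan2(3.5−0, -2−-3) = 1.2925
Δθ = wrap(1.2925 − 1.8326) = -0.5401; ω₁ = Δθ/dt₁ = -0.3601
distance = √((-2−-3)² + (3.5−0)²) = 3.6401; v₂ = distance/dt₂ = 1.4560

ω₁ = -0.3601, v₂ = 1.4560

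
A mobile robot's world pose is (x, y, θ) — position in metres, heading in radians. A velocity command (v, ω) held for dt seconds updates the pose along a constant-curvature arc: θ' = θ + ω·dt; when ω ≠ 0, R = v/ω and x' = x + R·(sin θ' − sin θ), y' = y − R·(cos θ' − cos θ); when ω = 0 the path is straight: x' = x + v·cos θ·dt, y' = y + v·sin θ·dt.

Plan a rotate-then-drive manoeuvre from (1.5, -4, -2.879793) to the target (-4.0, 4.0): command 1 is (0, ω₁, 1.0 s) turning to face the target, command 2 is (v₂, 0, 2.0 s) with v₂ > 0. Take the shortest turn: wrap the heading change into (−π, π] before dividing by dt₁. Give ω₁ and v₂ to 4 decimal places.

heading to target = atan2(4−-4, -4−1.5) = 2.1731
Δθ = wrap(2.1731 − -2.8798) = -1.2303; ω₁ = Δθ/dt₁ = -1.2303
distance = √((-4−1.5)² + (4−-4)²) = 9.7082; v₂ = distance/dt₂ = 4.8541

ω₁ = -1.2303, v₂ = 4.8541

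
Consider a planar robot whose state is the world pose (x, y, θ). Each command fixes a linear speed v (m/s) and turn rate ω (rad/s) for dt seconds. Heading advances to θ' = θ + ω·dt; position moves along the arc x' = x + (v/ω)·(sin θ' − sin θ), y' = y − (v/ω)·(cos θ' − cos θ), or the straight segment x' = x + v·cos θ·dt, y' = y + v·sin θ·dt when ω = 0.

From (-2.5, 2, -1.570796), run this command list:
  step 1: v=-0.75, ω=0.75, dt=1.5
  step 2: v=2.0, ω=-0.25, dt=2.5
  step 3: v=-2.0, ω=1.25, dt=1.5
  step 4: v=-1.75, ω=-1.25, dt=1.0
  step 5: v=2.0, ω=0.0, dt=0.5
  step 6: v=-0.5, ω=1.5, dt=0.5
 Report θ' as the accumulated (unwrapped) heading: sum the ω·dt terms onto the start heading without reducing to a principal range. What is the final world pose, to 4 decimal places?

step 1: θ'=-0.4458 (R=-1.0000) → pose (-3.0688, 2.9023, -0.4458)
step 2: θ'=-1.0708 (R=-8.0000) → pose (0.5024, -0.4805, -1.0708)
step 3: θ'=0.8042 (R=-1.6000) → pose (-2.0542, -0.1377, 0.8042)
step 4: θ'=-0.4458 (R=1.4000) → pose (-3.6662, -0.4297, -0.4458)
step 5: θ'=-0.4458 (straight) → pose (-2.7639, -0.8608, -0.4458)
step 6: θ'=0.3042 (R=-0.3333) → pose (-3.0075, -0.8436, 0.3042)

(-3.0075, -0.8436, 0.3042)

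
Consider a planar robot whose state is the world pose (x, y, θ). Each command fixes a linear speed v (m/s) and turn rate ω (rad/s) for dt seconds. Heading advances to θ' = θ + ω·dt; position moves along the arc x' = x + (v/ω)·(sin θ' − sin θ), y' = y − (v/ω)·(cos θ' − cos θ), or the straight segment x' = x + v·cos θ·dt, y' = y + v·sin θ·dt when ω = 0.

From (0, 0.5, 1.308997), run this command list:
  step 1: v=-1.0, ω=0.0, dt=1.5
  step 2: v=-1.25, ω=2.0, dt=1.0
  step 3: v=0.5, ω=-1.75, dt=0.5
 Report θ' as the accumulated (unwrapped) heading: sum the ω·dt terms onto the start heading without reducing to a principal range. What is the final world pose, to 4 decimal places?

step 1: θ'=1.3090 (straight) → pose (-0.3882, -0.9489, 1.3090)
step 2: θ'=3.3090 (R=-0.6250) → pose (0.3196, -1.7269, 3.3090)
step 3: θ'=2.4340 (R=-0.2857) → pose (0.0863, -1.6623, 2.4340)

(0.0863, -1.6623, 2.4340)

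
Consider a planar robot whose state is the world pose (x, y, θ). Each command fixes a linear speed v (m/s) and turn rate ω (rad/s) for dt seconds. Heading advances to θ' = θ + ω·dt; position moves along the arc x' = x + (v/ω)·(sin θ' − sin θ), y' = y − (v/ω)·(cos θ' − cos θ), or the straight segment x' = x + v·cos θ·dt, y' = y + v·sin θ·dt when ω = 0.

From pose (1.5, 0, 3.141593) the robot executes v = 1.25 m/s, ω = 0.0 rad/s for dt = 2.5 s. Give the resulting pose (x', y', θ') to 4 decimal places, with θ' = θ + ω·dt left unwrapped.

θ' = 3.1416 + 0.0·2.5 = 3.1416
ω = 0 → straight: x' = 1.5 + 1.25·cos(3.1416)·2.5 = -1.6250
y' = 0 + 1.25·sin(3.1416)·2.5 = 0.0000

(-1.6250, 0.0000, 3.1416)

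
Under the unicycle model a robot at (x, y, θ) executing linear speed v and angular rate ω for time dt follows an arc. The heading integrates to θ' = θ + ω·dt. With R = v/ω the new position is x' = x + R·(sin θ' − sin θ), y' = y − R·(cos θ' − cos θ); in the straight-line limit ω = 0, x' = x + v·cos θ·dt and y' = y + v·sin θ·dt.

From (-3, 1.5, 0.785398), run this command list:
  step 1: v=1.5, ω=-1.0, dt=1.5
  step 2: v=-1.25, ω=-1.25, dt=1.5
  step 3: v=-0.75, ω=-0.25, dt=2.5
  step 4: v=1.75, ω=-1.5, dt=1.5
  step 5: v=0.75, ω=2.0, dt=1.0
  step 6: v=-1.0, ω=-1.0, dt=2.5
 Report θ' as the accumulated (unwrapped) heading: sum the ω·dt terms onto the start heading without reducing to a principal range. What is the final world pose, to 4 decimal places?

step 1: θ'=-0.7146 (R=-1.5000) → pose (-0.9564, 1.5724, -0.7146)
step 2: θ'=-2.5896 (R=1.0000) → pose (-0.8254, 3.1792, -2.5896)
step 3: θ'=-3.2146 (R=3.0000) → pose (0.9666, 3.6168, -3.2146)
step 4: θ'=-5.4646 (R=-1.1667) → pose (0.1998, 5.5775, -5.4646)
step 5: θ'=-3.4646 (R=0.3750) → pose (0.0450, 6.1893, -3.4646)
step 6: θ'=-5.9646 (R=1.0000) → pose (0.0408, 4.2913, -5.9646)

(0.0408, 4.2913, -5.9646)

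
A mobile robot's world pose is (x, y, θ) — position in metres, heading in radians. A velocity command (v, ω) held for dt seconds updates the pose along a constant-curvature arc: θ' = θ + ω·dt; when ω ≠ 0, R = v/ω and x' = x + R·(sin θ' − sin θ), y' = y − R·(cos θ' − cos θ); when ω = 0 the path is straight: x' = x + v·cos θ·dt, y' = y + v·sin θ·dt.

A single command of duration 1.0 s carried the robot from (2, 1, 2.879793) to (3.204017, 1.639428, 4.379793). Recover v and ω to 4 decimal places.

Δθ = 4.379793 − 2.879793 = 1.500000
ω = Δθ/dt = 1.500000/1.0 = 1.5000
R = Δx/(sin θ' − sin θ) = -1.0000
v = R·ω = -1.0000·1.5000 = -1.5000

v = -1.5000, ω = 1.5000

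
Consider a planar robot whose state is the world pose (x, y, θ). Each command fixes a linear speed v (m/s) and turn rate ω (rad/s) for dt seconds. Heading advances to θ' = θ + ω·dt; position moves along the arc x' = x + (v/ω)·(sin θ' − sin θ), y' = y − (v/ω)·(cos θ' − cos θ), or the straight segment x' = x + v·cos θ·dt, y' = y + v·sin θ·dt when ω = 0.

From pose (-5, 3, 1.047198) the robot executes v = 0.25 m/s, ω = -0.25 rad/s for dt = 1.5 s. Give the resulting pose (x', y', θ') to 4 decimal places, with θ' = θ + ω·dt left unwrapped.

θ' = 1.0472 + -0.25·1.5 = 0.6722
R = v/ω = 0.25/-0.25 = -1.0000
x' = -5 + -1.0000·(sin 0.6722 − sin 1.0472) = -4.7567
y' = 3 − -1.0000·(cos 0.6722 − cos 1.0472) = 3.2825

(-4.7567, 3.2825, 0.6722)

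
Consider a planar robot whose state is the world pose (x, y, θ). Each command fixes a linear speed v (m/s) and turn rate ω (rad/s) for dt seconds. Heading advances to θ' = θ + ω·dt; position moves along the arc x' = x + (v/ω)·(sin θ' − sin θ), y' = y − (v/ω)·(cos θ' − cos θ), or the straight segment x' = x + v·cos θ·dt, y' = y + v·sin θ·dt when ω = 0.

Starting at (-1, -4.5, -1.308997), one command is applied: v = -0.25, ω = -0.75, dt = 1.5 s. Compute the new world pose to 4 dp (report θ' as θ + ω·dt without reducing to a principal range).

(-0.8947, -4.1604, -2.4340)

θ' = -1.3090 + -0.75·1.5 = -2.4340
R = v/ω = -0.25/-0.75 = 0.3333
x' = -1 + 0.3333·(sin -2.4340 − sin -1.3090) = -0.8947
y' = -4.5 − 0.3333·(cos -2.4340 − cos -1.3090) = -4.1604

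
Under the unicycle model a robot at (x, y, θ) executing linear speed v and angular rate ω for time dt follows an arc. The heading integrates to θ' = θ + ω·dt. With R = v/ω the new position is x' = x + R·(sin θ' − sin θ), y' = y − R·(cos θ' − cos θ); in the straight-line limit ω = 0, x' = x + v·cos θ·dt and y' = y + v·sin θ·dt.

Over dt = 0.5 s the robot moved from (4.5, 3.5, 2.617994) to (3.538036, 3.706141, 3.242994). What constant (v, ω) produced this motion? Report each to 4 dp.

Δθ = 3.242994 − 2.617994 = 0.625000
ω = Δθ/dt = 0.625000/0.5 = 1.2500
R = Δx/(sin θ' − sin θ) = 1.6000
v = R·ω = 1.6000·1.2500 = 2.0000

v = 2.0000, ω = 1.2500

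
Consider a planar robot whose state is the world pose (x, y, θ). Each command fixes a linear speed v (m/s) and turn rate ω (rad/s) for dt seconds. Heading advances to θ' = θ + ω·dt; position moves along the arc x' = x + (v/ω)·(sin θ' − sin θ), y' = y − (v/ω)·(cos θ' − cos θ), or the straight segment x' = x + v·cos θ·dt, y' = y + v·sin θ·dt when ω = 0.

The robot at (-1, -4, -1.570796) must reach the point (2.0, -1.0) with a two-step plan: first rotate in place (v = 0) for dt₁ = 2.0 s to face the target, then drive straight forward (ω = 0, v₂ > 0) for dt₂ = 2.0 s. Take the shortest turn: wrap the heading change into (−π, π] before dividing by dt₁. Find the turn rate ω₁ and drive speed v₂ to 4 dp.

heading to target = atan2(-1−-4, 2−-1) = 0.7854
Δθ = wrap(0.7854 − -1.5708) = 2.3562; ω₁ = Δθ/dt₁ = 1.1781
distance = √((2−-1)² + (-1−-4)²) = 4.2426; v₂ = distance/dt₂ = 2.1213

ω₁ = 1.1781, v₂ = 2.1213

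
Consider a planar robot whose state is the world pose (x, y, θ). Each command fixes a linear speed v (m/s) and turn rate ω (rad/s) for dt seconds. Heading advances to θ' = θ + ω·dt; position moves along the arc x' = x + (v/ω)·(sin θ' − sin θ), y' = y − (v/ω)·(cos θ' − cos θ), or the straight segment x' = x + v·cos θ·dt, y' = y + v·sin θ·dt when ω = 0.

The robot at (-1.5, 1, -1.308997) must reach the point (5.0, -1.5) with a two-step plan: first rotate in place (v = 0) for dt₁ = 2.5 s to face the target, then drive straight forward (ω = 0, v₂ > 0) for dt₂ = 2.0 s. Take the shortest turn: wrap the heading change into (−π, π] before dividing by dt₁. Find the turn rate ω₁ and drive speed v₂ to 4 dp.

heading to target = atan2(-1.5−1, 5−-1.5) = -0.3672
Δθ = wrap(-0.3672 − -1.3090) = 0.9418; ω₁ = Δθ/dt₁ = 0.3767
distance = √((5−-1.5)² + (-1.5−1)²) = 6.9642; v₂ = distance/dt₂ = 3.4821

ω₁ = 0.3767, v₂ = 3.4821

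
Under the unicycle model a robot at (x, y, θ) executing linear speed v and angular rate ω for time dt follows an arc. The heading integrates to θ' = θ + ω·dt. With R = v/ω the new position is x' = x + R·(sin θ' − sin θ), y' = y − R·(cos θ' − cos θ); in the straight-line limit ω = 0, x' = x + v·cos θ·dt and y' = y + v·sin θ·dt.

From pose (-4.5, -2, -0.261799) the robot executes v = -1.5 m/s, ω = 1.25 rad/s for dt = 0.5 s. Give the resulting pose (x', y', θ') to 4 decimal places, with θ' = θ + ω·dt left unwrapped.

(-5.2369, -2.0374, 0.3632)

θ' = -0.2618 + 1.25·0.5 = 0.3632
R = v/ω = -1.5/1.25 = -1.2000
x' = -4.5 + -1.2000·(sin 0.3632 − sin -0.2618) = -5.2369
y' = -2 − -1.2000·(cos 0.3632 − cos -0.2618) = -2.0374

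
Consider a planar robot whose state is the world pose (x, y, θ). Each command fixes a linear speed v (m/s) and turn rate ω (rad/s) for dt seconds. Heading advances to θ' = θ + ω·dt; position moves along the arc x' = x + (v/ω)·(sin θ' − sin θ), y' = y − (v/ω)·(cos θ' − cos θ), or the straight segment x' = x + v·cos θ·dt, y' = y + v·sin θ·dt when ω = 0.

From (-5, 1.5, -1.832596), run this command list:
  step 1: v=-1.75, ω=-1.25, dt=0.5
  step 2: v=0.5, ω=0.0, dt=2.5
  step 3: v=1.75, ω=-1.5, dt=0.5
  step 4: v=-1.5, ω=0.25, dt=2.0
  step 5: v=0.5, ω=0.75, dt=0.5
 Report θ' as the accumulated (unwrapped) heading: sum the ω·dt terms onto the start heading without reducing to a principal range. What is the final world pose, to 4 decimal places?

step 1: θ'=-2.4576 (R=1.4000) → pose (-4.5324, 2.2227, -2.4576)
step 2: θ'=-2.4576 (straight) → pose (-5.5012, 1.4329, -2.4576)
step 3: θ'=-3.2076 (R=-1.1667) → pose (-6.3153, 1.1730, -3.2076)
step 4: θ'=-2.7076 (R=-6.0000) → pose (-3.3966, 1.7161, -2.7076)
step 5: θ'=-2.3326 (R=0.6667) → pose (-3.5987, 1.5714, -2.3326)

(-3.5987, 1.5714, -2.3326)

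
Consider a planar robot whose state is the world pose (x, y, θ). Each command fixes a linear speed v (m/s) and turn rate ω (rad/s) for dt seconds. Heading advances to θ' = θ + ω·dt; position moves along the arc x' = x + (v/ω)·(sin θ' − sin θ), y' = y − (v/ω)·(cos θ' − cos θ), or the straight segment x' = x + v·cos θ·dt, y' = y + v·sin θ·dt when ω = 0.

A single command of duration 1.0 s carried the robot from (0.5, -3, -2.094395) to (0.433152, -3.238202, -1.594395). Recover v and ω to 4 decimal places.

v = 0.2500, ω = 0.5000

Δθ = -1.594395 − -2.094395 = 0.500000
ω = Δθ/dt = 0.500000/1.0 = 0.5000
R = −Δy/(cos θ' − cos θ) = 0.5000
v = R·ω = 0.5000·0.5000 = 0.2500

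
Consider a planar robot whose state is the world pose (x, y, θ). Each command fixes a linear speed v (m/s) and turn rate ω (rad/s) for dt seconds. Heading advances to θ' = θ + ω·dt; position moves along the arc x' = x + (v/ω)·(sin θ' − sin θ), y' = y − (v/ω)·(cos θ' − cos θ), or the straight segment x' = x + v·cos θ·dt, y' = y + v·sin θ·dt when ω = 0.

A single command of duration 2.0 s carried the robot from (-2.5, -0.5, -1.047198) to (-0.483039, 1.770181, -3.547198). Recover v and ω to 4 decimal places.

v = -2.0000, ω = -1.2500

Δθ = -3.547198 − -1.047198 = -2.500000
ω = Δθ/dt = -2.500000/2.0 = -1.2500
R = −Δy/(cos θ' − cos θ) = 1.6000
v = R·ω = 1.6000·-1.2500 = -2.0000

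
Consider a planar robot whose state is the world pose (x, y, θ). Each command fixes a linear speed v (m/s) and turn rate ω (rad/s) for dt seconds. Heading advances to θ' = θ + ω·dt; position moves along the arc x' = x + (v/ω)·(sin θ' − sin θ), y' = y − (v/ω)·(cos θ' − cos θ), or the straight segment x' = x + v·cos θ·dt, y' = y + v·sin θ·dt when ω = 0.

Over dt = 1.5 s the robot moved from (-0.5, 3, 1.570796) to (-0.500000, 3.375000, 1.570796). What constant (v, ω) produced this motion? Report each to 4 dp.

v = 0.2500, ω = 0.0000

Δθ = 1.570796 − 1.570796 = 0.000000
ω = Δθ/dt = 0.000000/1.5 = 0.0000
ω = 0 → v = (Δx·cos θ + Δy·sin θ)/dt = 0.2500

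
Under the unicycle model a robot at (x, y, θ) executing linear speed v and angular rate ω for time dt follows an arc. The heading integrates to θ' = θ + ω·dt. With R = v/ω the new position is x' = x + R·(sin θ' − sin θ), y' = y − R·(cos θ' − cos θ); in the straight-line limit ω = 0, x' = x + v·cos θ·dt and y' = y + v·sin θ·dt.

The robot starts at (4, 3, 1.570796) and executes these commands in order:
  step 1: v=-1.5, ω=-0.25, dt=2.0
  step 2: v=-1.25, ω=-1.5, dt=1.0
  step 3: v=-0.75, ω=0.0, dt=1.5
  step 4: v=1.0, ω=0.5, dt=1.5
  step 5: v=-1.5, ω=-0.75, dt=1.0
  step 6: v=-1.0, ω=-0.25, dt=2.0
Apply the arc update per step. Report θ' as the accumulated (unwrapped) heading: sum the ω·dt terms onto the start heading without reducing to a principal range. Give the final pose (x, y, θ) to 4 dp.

step 1: θ'=1.0708 (R=6.0000) → pose (3.2655, 0.1234, 1.0708)
step 2: θ'=-0.4292 (R=0.8333) → pose (2.1874, -0.2348, -0.4292)
step 3: θ'=-0.4292 (straight) → pose (1.1644, 0.2334, -0.4292)
step 4: θ'=0.3208 (R=2.0000) → pose (2.6274, 0.1540, 0.3208)
step 5: θ'=-0.4292 (R=2.0000) → pose (1.1644, 0.2334, -0.4292)
step 6: θ'=-0.9292 (R=4.0000) → pose (-0.3756, 1.4767, -0.9292)

(-0.3756, 1.4767, -0.9292)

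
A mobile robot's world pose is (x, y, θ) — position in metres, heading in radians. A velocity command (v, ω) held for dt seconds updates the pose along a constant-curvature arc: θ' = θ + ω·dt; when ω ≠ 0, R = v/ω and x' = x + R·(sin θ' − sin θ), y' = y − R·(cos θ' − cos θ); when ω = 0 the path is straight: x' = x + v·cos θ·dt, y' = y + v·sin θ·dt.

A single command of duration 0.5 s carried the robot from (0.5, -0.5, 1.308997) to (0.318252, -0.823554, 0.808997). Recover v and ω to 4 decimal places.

v = -0.7500, ω = -1.0000

Δθ = 0.808997 − 1.308997 = -0.500000
ω = Δθ/dt = -0.500000/0.5 = -1.0000
R = −Δy/(cos θ' − cos θ) = 0.7500
v = R·ω = 0.7500·-1.0000 = -0.7500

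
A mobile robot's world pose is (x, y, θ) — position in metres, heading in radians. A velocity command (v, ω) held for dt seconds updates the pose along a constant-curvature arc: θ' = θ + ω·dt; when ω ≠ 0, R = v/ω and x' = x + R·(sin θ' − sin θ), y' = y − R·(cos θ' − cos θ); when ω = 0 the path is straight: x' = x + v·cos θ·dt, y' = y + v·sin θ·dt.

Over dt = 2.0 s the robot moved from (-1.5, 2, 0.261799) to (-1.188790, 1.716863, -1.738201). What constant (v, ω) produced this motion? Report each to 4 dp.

Δθ = -1.738201 − 0.261799 = -2.000000
ω = Δθ/dt = -2.000000/2.0 = -1.0000
R = Δx/(sin θ' − sin θ) = -0.2500
v = R·ω = -0.2500·-1.0000 = 0.2500

v = 0.2500, ω = -1.0000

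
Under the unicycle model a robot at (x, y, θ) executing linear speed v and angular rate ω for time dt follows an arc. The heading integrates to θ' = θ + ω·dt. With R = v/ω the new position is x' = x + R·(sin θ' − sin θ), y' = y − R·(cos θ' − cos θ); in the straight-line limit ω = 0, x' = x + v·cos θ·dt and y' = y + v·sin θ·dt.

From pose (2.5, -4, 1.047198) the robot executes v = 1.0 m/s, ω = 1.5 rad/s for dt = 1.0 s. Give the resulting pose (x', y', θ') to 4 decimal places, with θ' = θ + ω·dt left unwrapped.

(2.2960, -3.1143, 2.5472)

θ' = 1.0472 + 1.5·1.0 = 2.5472
R = v/ω = 1.0/1.5 = 0.6667
x' = 2.5 + 0.6667·(sin 2.5472 − sin 1.0472) = 2.2960
y' = -4 − 0.6667·(cos 2.5472 − cos 1.0472) = -3.1143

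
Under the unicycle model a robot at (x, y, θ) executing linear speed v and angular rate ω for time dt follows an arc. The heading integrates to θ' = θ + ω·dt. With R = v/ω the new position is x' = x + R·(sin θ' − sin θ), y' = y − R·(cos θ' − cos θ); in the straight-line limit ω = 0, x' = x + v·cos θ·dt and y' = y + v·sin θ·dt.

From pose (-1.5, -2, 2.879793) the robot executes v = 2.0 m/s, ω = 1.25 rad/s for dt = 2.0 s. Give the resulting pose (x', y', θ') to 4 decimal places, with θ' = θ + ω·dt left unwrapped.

(-3.1708, -4.5358, 5.3798)

θ' = 2.8798 + 1.25·2.0 = 5.3798
R = v/ω = 2.0/1.25 = 1.6000
x' = -1.5 + 1.6000·(sin 5.3798 − sin 2.8798) = -3.1708
y' = -2 − 1.6000·(cos 5.3798 − cos 2.8798) = -4.5358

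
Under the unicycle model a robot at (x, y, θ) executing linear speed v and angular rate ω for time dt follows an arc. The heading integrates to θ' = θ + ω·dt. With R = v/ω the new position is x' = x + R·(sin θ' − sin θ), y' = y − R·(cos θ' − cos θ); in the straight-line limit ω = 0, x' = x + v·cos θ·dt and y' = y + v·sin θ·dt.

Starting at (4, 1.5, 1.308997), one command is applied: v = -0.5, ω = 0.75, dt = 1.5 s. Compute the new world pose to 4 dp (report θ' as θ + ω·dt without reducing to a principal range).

(4.2106, 0.8208, 2.4340)

θ' = 1.3090 + 0.75·1.5 = 2.4340
R = v/ω = -0.5/0.75 = -0.6667
x' = 4 + -0.6667·(sin 2.4340 − sin 1.3090) = 4.2106
y' = 1.5 − -0.6667·(cos 2.4340 − cos 1.3090) = 0.8208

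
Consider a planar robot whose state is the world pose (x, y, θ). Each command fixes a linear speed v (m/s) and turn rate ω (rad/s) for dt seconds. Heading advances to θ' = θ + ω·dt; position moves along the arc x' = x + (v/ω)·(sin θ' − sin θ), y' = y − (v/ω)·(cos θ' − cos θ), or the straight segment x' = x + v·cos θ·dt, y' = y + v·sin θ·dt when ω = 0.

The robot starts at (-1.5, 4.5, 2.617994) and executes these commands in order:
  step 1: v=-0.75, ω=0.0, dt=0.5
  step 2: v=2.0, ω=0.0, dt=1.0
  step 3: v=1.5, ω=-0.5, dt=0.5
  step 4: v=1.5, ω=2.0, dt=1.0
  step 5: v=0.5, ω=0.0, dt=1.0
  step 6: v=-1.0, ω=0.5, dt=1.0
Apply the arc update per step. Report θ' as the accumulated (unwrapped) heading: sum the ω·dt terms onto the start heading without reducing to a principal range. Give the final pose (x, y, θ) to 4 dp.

step 1: θ'=2.6180 (straight) → pose (-1.1752, 4.3125, 2.6180)
step 2: θ'=2.6180 (straight) → pose (-2.9073, 5.3125, 2.6180)
step 3: θ'=2.3680 (R=-3.0000) → pose (-3.5034, 5.7644, 2.3680)
step 4: θ'=4.3680 (R=0.7500) → pose (-4.7334, 5.4810, 4.3680)
step 5: θ'=4.3680 (straight) → pose (-4.9022, 5.0104, 4.3680)
step 6: θ'=4.8680 (R=-2.0000) → pose (-4.8090, 5.9956, 4.8680)

(-4.8090, 5.9956, 4.8680)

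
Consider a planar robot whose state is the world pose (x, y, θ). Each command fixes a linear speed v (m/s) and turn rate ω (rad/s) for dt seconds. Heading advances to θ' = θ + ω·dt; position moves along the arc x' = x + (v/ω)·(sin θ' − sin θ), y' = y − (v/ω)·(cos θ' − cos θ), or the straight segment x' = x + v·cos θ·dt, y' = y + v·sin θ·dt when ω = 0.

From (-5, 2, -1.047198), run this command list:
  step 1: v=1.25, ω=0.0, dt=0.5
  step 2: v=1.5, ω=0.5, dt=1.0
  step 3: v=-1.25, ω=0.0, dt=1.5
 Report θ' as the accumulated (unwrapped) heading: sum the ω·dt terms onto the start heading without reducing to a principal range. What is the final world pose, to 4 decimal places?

step 1: θ'=-1.0472 (straight) → pose (-4.6875, 1.4587, -1.0472)
step 2: θ'=-0.5472 (R=3.0000) → pose (-3.6503, 0.3968, -0.5472)
step 3: θ'=-0.5472 (straight) → pose (-5.2515, 1.3723, -0.5472)

(-5.2515, 1.3723, -0.5472)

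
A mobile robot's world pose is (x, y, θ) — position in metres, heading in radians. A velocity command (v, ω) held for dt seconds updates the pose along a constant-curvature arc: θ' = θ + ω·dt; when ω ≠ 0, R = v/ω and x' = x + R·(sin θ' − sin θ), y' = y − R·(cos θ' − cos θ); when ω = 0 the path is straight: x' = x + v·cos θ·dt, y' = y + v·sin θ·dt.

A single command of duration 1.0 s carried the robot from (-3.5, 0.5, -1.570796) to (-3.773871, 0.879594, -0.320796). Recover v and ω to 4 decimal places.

Δθ = -0.320796 − -1.570796 = 1.250000
ω = Δθ/dt = 1.250000/1.0 = 1.2500
R = −Δy/(cos θ' − cos θ) = -0.4000
v = R·ω = -0.4000·1.2500 = -0.5000

v = -0.5000, ω = 1.2500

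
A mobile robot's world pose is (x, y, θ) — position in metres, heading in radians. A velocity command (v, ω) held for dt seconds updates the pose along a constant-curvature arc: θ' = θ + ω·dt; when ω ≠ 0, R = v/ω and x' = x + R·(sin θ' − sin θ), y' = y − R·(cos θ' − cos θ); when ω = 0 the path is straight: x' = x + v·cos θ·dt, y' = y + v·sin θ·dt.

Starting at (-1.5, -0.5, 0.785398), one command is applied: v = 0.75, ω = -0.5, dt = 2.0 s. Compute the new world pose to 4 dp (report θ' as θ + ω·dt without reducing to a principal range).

θ' = 0.7854 + -0.5·2.0 = -0.2146
R = v/ω = 0.75/-0.5 = -1.5000
x' = -1.5 + -1.5000·(sin -0.2146 − sin 0.7854) = -0.1199
y' = -0.5 − -1.5000·(cos -0.2146 − cos 0.7854) = -0.0951

(-0.1199, -0.0951, -0.2146)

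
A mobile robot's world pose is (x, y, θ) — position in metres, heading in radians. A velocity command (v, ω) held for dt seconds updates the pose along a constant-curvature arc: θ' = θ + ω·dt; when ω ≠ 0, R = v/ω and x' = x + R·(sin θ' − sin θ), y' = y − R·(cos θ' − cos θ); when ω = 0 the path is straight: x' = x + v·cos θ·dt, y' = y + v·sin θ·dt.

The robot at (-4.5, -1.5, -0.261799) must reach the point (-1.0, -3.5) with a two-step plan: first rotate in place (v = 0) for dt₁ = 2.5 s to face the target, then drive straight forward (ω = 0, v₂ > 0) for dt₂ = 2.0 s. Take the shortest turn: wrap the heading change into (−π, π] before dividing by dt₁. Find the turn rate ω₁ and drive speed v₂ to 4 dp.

heading to target = atan2(-3.5−-1.5, -1−-4.5) = -0.5191
Δθ = wrap(-0.5191 − -0.2618) = -0.2573; ω₁ = Δθ/dt₁ = -0.1029
distance = √((-1−-4.5)² + (-3.5−-1.5)²) = 4.0311; v₂ = distance/dt₂ = 2.0156

ω₁ = -0.1029, v₂ = 2.0156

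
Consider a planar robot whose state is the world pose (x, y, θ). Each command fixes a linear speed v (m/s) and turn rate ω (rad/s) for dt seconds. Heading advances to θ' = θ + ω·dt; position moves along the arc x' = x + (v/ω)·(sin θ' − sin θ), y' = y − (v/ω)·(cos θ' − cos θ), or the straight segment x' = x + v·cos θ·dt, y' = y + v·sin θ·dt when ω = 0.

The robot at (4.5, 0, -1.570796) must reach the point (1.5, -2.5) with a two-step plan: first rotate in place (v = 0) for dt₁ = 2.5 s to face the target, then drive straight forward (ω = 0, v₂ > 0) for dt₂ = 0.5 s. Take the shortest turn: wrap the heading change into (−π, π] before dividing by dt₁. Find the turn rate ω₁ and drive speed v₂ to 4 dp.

ω₁ = -0.3504, v₂ = 7.8102

heading to target = atan2(-2.5−0, 1.5−4.5) = -2.4469
Δθ = wrap(-2.4469 − -1.5708) = -0.8761; ω₁ = Δθ/dt₁ = -0.3504
distance = √((1.5−4.5)² + (-2.5−0)²) = 3.9051; v₂ = distance/dt₂ = 7.8102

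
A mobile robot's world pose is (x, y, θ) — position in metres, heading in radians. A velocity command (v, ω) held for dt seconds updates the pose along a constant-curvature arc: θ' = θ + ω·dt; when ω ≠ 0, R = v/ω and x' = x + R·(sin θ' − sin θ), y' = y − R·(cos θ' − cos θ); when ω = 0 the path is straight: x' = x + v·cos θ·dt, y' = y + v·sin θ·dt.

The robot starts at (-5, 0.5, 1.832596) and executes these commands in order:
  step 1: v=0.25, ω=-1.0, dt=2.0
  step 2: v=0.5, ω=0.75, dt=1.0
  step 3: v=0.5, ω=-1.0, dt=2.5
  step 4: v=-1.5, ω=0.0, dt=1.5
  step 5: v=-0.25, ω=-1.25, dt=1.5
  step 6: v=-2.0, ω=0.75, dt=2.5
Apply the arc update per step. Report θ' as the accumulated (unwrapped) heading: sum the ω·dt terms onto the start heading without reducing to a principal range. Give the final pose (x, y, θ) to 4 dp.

(1.7036, 3.7476, -1.9174)

step 1: θ'=-0.1674 (R=-0.2500) → pose (-4.7169, 0.8112, -0.1674)
step 2: θ'=0.5826 (R=0.6667) → pose (-4.2390, 0.9119, 0.5826)
step 3: θ'=-1.9174 (R=-0.5000) → pose (-3.4936, 0.3245, -1.9174)
step 4: θ'=-1.9174 (straight) → pose (-2.7293, 2.4407, -1.9174)
step 5: θ'=-3.7924 (R=0.2000) → pose (-2.4200, 2.5319, -3.7924)
step 6: θ'=-1.9174 (R=-2.6667) → pose (1.7036, 3.7476, -1.9174)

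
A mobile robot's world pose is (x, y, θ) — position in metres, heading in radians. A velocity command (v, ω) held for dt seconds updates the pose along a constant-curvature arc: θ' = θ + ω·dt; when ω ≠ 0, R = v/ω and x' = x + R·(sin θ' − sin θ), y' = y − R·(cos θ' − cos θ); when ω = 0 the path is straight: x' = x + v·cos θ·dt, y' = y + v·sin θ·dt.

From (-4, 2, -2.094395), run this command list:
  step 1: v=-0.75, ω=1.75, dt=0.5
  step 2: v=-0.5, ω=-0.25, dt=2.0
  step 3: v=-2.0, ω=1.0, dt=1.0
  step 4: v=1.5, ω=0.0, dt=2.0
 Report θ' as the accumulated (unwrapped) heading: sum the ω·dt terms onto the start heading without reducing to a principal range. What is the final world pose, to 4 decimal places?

step 1: θ'=-1.2194 (R=-0.4286) → pose (-3.9688, 2.3618, -1.2194)
step 2: θ'=-1.7194 (R=2.0000) → pose (-4.0689, 3.3463, -1.7194)
step 3: θ'=-0.7194 (R=-2.0000) → pose (-4.7290, 5.1469, -0.7194)
step 4: θ'=-0.7194 (straight) → pose (-2.4724, 3.1701, -0.7194)

(-2.4724, 3.1701, -0.7194)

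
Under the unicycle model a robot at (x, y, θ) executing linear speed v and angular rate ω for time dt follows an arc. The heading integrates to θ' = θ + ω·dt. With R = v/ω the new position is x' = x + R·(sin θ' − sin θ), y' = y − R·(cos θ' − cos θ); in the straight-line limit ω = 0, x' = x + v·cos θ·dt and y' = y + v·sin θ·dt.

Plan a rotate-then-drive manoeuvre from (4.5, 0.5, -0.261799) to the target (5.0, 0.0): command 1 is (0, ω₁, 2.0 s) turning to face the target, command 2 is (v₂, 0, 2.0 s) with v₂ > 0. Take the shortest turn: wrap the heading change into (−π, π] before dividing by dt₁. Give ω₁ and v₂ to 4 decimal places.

ω₁ = -0.2618, v₂ = 0.3536

heading to target = atan2(0−0.5, 5−4.5) = -0.7854
Δθ = wrap(-0.7854 − -0.2618) = -0.5236; ω₁ = Δθ/dt₁ = -0.2618
distance = √((5−4.5)² + (0−0.5)²) = 0.7071; v₂ = distance/dt₂ = 0.3536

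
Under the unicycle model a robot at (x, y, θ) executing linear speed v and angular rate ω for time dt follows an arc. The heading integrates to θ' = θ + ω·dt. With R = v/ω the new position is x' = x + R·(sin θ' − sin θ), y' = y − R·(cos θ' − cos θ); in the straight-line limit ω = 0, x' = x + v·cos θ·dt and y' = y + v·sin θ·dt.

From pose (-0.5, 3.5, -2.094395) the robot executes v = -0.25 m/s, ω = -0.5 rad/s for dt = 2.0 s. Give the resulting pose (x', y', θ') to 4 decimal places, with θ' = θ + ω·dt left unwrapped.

θ' = -2.0944 + -0.5·2.0 = -3.0944
R = v/ω = -0.25/-0.5 = 0.5000
x' = -0.5 + 0.5000·(sin -3.0944 − sin -2.0944) = -0.0906
y' = 3.5 − 0.5000·(cos -3.0944 − cos -2.0944) = 3.7494

(-0.0906, 3.7494, -3.0944)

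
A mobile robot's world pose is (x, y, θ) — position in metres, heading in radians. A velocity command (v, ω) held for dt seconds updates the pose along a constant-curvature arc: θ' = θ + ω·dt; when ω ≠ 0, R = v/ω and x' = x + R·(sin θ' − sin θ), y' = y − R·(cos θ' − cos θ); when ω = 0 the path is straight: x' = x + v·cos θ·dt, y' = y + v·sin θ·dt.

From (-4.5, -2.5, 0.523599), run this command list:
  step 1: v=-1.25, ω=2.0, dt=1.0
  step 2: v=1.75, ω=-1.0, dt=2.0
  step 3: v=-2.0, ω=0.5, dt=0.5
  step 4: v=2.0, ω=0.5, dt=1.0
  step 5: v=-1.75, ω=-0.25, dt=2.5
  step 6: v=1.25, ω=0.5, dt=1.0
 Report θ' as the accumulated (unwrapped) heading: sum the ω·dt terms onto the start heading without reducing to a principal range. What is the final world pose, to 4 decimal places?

(-5.8701, -2.0818, 1.1486)

step 1: θ'=2.5236 (R=-0.6250) → pose (-4.5496, -3.5507, 2.5236)
step 2: θ'=0.5236 (R=-1.7500) → pose (-4.4107, -0.6088, 0.5236)
step 3: θ'=0.7736 (R=-4.0000) → pose (-5.2055, -1.2113, 0.7736)
step 4: θ'=1.2736 (R=4.0000) → pose (-4.1757, 0.4789, 1.2736)
step 5: θ'=0.6486 (R=7.0000) → pose (-6.6404, -3.0497, 0.6486)
step 6: θ'=1.1486 (R=2.5000) → pose (-5.8701, -2.0818, 1.1486)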